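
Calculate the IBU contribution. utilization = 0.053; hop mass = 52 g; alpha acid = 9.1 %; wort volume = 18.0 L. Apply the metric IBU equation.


IBU = (α/100)·mass·U·1000 / V
IBU = (9.1/100)·52·0.053·1000 / 18.0

13.9331 IBU


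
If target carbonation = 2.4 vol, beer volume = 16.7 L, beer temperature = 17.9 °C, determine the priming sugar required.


residual = 14.695·(0.01821 + 0.09011·e^(−0.04·T));  sugar = (target − residual)·4.0·V
residual = 14.695·(0.01821 + 0.09011·e^(−0.04·17.9)) = 0.9147
sugar = (2.4 − 0.9147)·4.0·16.7

99.2167 g


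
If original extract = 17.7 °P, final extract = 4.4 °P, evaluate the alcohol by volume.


SG = 259/(259 − P);  ABV = (OG − FG)·131.25
OG = 259/(259 − 17.7) = 1.0734
FG = 259/(259 − 4.4) = 1.0173
ABV = (1.0734 − 1.0173)·131.25

7.3593 % ABV


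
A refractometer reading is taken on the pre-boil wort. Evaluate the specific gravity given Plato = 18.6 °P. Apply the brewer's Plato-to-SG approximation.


SG = 259/(259 − P)
SG = 259/(259 − 18.6)

1.0774


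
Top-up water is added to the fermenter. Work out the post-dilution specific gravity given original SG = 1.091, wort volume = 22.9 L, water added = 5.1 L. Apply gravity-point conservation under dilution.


SG_new = 1 + (SG_old − 1)·V_old/(V_old + V_water)
pts = (1.091 − 1)·1000·22.9/(22.9 + 5.1) = 74.4250
SG_new = 1 + 74.4250/1000

1.0744


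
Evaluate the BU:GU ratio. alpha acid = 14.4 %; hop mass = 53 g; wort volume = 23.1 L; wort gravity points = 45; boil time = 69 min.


U = 1.65·0.000125^(GP/1000)·(1−e^(−0.04t))/4.15;  IBU = (α/100)·m·U·1000/V;  BU:GU = IBU/GP
U = 1.65·0.000125^(45/1000)·(1−e^(−0.04·69))/4.15 = 0.2485
IBU = (14.4/100)·53·0.2485·1000/23.1 = 82.1159
BU:GU = 82.1159/45

1.8248


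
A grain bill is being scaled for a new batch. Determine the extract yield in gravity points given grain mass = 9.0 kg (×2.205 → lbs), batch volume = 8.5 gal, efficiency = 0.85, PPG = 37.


points = lbs × PPG × eff / vol
lbs = 9.0 × 2.205 = 19.8450
points = 19.8450 × 37 × 0.85 / 8.5

73.4265 points


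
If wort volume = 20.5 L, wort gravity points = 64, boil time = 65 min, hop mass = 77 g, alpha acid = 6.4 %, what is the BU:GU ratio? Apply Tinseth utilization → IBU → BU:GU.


U = 1.65·0.000125^(GP/1000)·(1−e^(−0.04t))/4.15;  IBU = (α/100)·m·U·1000/V;  BU:GU = IBU/GP
U = 1.65·0.000125^(64/1000)·(1−e^(−0.04·65))/4.15 = 0.2071
IBU = (6.4/100)·77·0.2071·1000/20.5 = 49.7780
BU:GU = 49.7780/64

0.7778


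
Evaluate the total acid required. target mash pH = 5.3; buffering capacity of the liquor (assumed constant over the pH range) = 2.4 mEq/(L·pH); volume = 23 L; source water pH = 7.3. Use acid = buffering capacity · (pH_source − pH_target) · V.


acid = 2.4 · (7.3 − 5.3) · 23

110.4000 mEq


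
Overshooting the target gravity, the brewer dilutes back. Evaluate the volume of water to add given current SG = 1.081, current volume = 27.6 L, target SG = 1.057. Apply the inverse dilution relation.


V_water = V·((SG_curr − 1)/(SG_target − 1) − 1)
V_water = 27.6·((1.081 − 1)/(1.057 − 1) − 1)

11.6211 L


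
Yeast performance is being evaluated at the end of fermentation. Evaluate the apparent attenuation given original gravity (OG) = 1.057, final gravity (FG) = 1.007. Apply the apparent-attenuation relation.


AA = (OG − FG)/(OG − 1) · 100
AA = (1.057 − 1.007)/(1.057 − 1) · 100

87.7193 %


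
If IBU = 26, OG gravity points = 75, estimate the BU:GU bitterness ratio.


BU:GU = IBU / OG_points
BU:GU = 26 / 75

0.3467


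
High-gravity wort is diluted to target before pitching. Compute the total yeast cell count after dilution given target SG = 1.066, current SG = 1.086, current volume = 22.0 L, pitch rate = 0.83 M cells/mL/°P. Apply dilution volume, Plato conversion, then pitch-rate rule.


V_w = V·((SG_c−1)/(SG_t−1)−1);  °P = 259 − 259/SG_t;  cells = rate·(V+V_w)·°P
V_w = 22.0·((1.086−1)/(1.066−1)−1) = 6.6667
V_final = 22.0 + 6.6667 = 28.6667
°P = 259 − 259/1.066 = 16.0356
cells = 0.83·28.6667·16.0356

381.5415 billion cells


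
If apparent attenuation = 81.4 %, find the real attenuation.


RA = AA · 0.8192
RA = 81.4 · 0.8192

66.6829 %


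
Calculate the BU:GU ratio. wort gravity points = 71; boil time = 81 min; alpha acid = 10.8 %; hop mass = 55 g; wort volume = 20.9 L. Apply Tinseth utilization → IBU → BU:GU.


U = 1.65·0.000125^(GP/1000)·(1−e^(−0.04t))/4.15;  IBU = (α/100)·m·U·1000/V;  BU:GU = IBU/GP
U = 1.65·0.000125^(71/1000)·(1−e^(−0.04·81))/4.15 = 0.2018
IBU = (10.8/100)·55·0.2018·1000/20.9 = 57.3596
BU:GU = 57.3596/71

0.8079


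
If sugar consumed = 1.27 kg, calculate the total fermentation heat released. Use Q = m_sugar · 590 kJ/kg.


Q = 1.27 · 590

749.3000 kJ


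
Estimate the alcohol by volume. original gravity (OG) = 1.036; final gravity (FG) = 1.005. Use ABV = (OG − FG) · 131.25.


ABV = (1.036 − 1.005) · 131.25

4.0688 % ABV


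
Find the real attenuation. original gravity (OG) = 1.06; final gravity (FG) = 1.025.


AA = (OG−FG)/(OG−1)·100;  RA = AA·0.8192
AA = (1.06 − 1.025)/(1.06 − 1)·100 = 58.3333
RA = 58.3333·0.8192

47.7867 %


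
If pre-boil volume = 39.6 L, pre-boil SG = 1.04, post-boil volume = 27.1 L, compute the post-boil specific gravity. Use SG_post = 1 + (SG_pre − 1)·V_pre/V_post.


pts_pre = (1.04 − 1)·1000 = 40.0000
pts_post = 40.0000·39.6/27.1 = 58.4502
SG_post = 1 + 58.4502/1000

1.0585


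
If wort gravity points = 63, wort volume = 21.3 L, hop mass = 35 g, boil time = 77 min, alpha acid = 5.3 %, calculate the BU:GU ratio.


U = 1.65·0.000125^(GP/1000)·(1−e^(−0.04t))/4.15;  IBU = (α/100)·m·U·1000/V;  BU:GU = IBU/GP
U = 1.65·0.000125^(63/1000)·(1−e^(−0.04·77))/4.15 = 0.2153
IBU = (5.3/100)·35·0.2153·1000/21.3 = 18.7531
BU:GU = 18.7531/63

0.2977


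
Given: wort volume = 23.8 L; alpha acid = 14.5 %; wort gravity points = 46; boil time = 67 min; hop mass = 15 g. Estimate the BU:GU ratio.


U = 1.65·0.000125^(GP/1000)·(1−e^(−0.04t))/4.15;  IBU = (α/100)·m·U·1000/V;  BU:GU = IBU/GP
U = 1.65·0.000125^(46/1000)·(1−e^(−0.04·67))/4.15 = 0.2449
IBU = (14.5/100)·15·0.2449·1000/23.8 = 22.3836
BU:GU = 22.3836/46

0.4866


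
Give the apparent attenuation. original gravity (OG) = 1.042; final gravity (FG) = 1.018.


AA = (OG − FG)/(OG − 1) · 100
AA = (1.042 − 1.018)/(1.042 − 1) · 100

57.1429 %


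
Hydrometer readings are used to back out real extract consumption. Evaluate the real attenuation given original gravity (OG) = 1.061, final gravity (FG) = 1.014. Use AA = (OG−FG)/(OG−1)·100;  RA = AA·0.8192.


AA = (1.061 − 1.014)/(1.061 − 1)·100 = 77.0492
RA = 77.0492·0.8192

63.1187 %


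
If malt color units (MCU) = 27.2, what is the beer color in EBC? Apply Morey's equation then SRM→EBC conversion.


SRM = 1.4922·MCU^0.6859;  EBC = SRM·1.97
SRM = 1.4922·27.2^0.6859 = 14.3813
EBC = 14.3813·1.97

28.3311 EBC


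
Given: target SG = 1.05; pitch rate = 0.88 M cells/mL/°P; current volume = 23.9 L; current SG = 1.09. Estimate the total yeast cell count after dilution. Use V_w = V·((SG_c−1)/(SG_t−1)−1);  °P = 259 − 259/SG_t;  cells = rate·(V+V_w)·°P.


V_w = 23.9·((1.09−1)/(1.05−1)−1) = 19.1200
V_final = 23.9 + 19.1200 = 43.0200
°P = 259 − 259/1.05 = 12.3333
cells = 0.88·43.0200·12.3333

466.9104 billion cells


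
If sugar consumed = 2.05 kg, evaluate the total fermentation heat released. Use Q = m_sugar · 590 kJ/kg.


Q = 2.05 · 590

1209.5000 kJ


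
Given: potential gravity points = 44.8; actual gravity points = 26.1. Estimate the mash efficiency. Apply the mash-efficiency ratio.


efficiency = actual / potential × 100
efficiency = 26.1 / 44.8 × 100

58.2589 %


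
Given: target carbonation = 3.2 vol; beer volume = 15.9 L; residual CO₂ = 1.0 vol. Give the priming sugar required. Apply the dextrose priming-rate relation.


sugar = (target − residual)·4.0·V
sugar = (3.2 − 1.0)·4.0·15.9

139.9200 g


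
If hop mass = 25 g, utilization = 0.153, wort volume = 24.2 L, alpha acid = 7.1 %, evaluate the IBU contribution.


IBU = (α/100)·mass·U·1000 / V
IBU = (7.1/100)·25·0.153·1000 / 24.2

11.2221 IBU


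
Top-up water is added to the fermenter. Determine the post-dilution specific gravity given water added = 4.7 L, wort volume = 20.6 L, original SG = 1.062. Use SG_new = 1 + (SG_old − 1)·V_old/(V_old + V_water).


pts = (1.062 − 1)·1000·20.6/(20.6 + 4.7) = 50.4822
SG_new = 1 + 50.4822/1000

1.0505


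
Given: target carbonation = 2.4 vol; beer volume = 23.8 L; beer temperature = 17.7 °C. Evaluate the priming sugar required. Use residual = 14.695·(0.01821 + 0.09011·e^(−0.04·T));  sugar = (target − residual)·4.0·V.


residual = 14.695·(0.01821 + 0.09011·e^(−0.04·17.7)) = 0.9199
sugar = (2.4 − 0.9199)·4.0·23.8

140.9038 g


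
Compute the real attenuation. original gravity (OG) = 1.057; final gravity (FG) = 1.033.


AA = (OG−FG)/(OG−1)·100;  RA = AA·0.8192
AA = (1.057 − 1.033)/(1.057 − 1)·100 = 42.1053
RA = 42.1053·0.8192

34.4926 %


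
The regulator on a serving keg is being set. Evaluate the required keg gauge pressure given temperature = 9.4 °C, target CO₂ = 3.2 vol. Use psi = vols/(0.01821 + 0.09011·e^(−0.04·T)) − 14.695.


psi = 3.2/(0.01821 + 0.09011·e^(−0.04·9.4)) − 14.695

25.2652 psi


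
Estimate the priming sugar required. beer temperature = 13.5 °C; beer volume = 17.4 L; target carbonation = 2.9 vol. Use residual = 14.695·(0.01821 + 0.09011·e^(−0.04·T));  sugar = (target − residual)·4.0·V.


residual = 14.695·(0.01821 + 0.09011·e^(−0.04·13.5)) = 1.0393
sugar = (2.9 − 1.0393)·4.0·17.4

129.5081 g


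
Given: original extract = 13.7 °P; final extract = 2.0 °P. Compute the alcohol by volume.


SG = 259/(259 − P);  ABV = (OG − FG)·131.25
OG = 259/(259 − 13.7) = 1.0558
FG = 259/(259 − 2.0) = 1.0078
ABV = (1.0558 − 1.0078)·131.25

6.3089 % ABV


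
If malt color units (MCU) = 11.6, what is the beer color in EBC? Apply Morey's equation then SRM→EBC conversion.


SRM = 1.4922·MCU^0.6859;  EBC = SRM·1.97
SRM = 1.4922·11.6^0.6859 = 8.0157
EBC = 8.0157·1.97

15.7908 EBC


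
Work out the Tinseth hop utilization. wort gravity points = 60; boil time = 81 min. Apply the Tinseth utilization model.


U = 1.65·0.000125^(GP/1000) · (1 − e^(−0.04·t))/4.15
bigness = 1.65·0.000125^(60/1000) = 0.9623
boil_factor = (1 − e^(−0.04·81))/4.15 = 0.2315
U = 0.9623 · 0.2315

0.2228


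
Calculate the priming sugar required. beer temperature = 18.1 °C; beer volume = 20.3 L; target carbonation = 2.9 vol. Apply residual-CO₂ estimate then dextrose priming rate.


residual = 14.695·(0.01821 + 0.09011·e^(−0.04·T));  sugar = (target − residual)·4.0·V
residual = 14.695·(0.01821 + 0.09011·e^(−0.04·18.1)) = 0.9096
sugar = (2.9 − 0.9096)·4.0·20.3

161.6234 g


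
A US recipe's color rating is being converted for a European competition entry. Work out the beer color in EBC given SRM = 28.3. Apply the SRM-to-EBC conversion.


EBC = SRM · 1.97
EBC = 28.3 · 1.97

55.7510 EBC


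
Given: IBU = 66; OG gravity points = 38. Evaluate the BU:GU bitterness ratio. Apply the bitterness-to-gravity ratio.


BU:GU = IBU / OG_points
BU:GU = 66 / 38

1.7368


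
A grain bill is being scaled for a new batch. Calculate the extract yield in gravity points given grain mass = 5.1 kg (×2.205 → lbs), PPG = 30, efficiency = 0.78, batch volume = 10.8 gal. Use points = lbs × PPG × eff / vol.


lbs = 5.1 × 2.205 = 11.2455
points = 11.2455 × 30 × 0.78 / 10.8

24.3652 points


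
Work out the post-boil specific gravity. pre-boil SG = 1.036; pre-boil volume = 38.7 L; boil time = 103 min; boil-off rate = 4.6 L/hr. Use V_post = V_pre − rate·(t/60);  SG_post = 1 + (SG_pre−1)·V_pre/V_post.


V_post = 38.7 − 4.6·(103/60) = 30.8033
SG_post = 1 + (1.036 − 1)·38.7/30.8033

1.0452


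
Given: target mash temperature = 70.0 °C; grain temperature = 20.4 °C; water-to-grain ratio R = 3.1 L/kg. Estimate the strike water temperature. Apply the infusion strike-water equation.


T_strike = (0.41/R)·(T_mash − T_grain) + T_mash
T_strike = (0.41/3.1)·(70.0 − 20.4) + 70.0

76.5600 °C


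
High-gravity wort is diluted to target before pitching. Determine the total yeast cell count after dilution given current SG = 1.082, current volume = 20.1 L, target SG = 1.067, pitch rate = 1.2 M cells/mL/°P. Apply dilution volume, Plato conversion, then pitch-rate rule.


V_w = V·((SG_c−1)/(SG_t−1)−1);  °P = 259 − 259/SG_t;  cells = rate·(V+V_w)·°P
V_w = 20.1·((1.082−1)/(1.067−1)−1) = 4.5000
V_final = 20.1 + 4.5000 = 24.6000
°P = 259 − 259/1.067 = 16.2634
cells = 1.2·24.6000·16.2634

480.0942 billion cells


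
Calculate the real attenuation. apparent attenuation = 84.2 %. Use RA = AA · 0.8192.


RA = 84.2 · 0.8192

68.9766 %


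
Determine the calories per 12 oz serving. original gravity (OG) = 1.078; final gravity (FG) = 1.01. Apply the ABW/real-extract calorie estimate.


ABW = (OG−FG)·131.25·0.79/FG;  °P = 259 − 259/SG (for OG→OE and FG→AE);  RE = 0.1808·OE + 0.8192·AE;  Cal = (6.9·ABW + 4·(RE−0.1))·FG·3.55
ABW = (1.078 − 1.01)·131.25·0.79/1.01 = 6.9809
OE = 259 − 259/1.078 = 18.7403 °P
AE = 259 − 259/1.01 = 2.5644 °P
RE = 0.1808·18.7403 + 0.8192·2.5644 = 5.4890 °P
Cal = (6.9·6.9809 + 4·(5.4890−0.1))·1.01·3.55

249.9966 kcal


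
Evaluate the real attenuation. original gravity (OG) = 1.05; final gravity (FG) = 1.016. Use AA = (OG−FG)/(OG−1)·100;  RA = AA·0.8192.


AA = (1.05 − 1.016)/(1.05 − 1)·100 = 68.0000
RA = 68.0000·0.8192

55.7056 %


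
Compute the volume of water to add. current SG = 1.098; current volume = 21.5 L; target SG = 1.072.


V_water = V·((SG_curr − 1)/(SG_target − 1) − 1)
V_water = 21.5·((1.098 − 1)/(1.072 − 1) − 1)

7.7639 L


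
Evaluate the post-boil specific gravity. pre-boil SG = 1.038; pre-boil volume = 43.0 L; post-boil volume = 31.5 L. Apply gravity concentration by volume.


SG_post = 1 + (SG_pre − 1)·V_pre/V_post
pts_pre = (1.038 − 1)·1000 = 38.0000
pts_post = 38.0000·43.0/31.5 = 51.8730
SG_post = 1 + 51.8730/1000

1.0519


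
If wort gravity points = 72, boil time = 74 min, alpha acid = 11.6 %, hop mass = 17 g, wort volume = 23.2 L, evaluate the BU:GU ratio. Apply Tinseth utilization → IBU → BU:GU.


U = 1.65·0.000125^(GP/1000)·(1−e^(−0.04t))/4.15;  IBU = (α/100)·m·U·1000/V;  BU:GU = IBU/GP
U = 1.65·0.000125^(72/1000)·(1−e^(−0.04·74))/4.15 = 0.1974
IBU = (11.6/100)·17·0.1974·1000/23.2 = 16.7774
BU:GU = 16.7774/72

0.2330


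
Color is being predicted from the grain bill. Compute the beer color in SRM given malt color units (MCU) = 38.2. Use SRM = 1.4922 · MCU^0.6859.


SRM = 1.4922 · 38.2^0.6859

18.1537 SRM


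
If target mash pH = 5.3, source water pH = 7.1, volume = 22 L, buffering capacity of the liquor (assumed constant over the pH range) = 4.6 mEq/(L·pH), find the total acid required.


acid = buffering capacity · (pH_source − pH_target) · V
acid = 4.6 · (7.1 − 5.3) · 22

182.1600 mEq


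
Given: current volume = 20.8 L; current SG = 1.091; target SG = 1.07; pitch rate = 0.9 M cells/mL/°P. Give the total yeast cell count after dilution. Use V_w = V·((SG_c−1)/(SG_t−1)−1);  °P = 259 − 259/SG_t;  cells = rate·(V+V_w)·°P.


V_w = 20.8·((1.091−1)/(1.07−1)−1) = 6.2400
V_final = 20.8 + 6.2400 = 27.0400
°P = 259 − 259/1.07 = 16.9439
cells = 0.9·27.0400·16.9439

412.3474 billion cells


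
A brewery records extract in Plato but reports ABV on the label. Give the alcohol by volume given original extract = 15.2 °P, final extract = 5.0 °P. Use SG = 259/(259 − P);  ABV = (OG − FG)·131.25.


OG = 259/(259 − 15.2) = 1.0623
FG = 259/(259 − 5.0) = 1.0197
ABV = (1.0623 − 1.0197)·131.25

5.5993 % ABV


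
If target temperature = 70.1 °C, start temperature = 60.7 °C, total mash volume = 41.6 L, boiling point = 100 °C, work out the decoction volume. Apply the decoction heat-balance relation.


V_dec = V_total·(T_target − T_start)/(T_boil − T_start)
V_dec = 41.6·(70.1 − 60.7)/(100 − 60.7)

9.9501 L


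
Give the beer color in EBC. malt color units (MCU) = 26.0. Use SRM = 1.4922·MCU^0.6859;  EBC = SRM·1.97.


SRM = 1.4922·26.0^0.6859 = 13.9430
EBC = 13.9430·1.97

27.4678 EBC


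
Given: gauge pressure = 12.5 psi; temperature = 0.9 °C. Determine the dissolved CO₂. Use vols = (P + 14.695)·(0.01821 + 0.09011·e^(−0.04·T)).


vols = (12.5 + 14.695)·(0.01821 + 0.09011·e^(−0.04·0.9))

2.8591 volumes


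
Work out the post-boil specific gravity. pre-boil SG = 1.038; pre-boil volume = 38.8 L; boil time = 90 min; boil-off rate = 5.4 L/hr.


V_post = V_pre − rate·(t/60);  SG_post = 1 + (SG_pre−1)·V_pre/V_post
V_post = 38.8 − 5.4·(90/60) = 30.7000
SG_post = 1 + (1.038 − 1)·38.8/30.7000

1.0480


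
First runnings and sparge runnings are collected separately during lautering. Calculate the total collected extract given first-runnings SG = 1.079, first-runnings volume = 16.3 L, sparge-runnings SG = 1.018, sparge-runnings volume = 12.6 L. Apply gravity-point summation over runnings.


total = Σ (SG_i − 1)·1000·V_i
first = (1.079 − 1)·1000·16.3 = 1287.7000
sparge = (1.018 − 1)·1000·12.6 = 226.8000
total = 1287.7000 + 226.8000

1514.5000 gravity·L


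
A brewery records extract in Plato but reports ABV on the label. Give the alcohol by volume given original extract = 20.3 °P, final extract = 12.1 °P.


SG = 259/(259 − P);  ABV = (OG − FG)·131.25
OG = 259/(259 − 20.3) = 1.0850
FG = 259/(259 − 12.1) = 1.0490
ABV = (1.0850 − 1.0490)·131.25

4.7298 % ABV


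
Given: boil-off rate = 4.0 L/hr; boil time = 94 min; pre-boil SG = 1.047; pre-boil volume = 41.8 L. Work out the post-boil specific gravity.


V_post = V_pre − rate·(t/60);  SG_post = 1 + (SG_pre−1)·V_pre/V_post
V_post = 41.8 − 4.0·(94/60) = 35.5333
SG_post = 1 + (1.047 − 1)·41.8/35.5333

1.0553


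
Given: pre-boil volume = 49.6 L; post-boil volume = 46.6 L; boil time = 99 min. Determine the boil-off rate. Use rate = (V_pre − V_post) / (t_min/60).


rate = (49.6 − 46.6) / (99/60)

1.8182 L/hr


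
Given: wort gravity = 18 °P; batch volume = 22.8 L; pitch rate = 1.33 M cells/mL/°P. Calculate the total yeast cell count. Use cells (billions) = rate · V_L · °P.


cells = 1.33 · 22.8 · 18

545.8320 billion cells


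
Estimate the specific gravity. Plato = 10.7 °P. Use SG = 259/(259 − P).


SG = 259/(259 − 10.7)

1.0431


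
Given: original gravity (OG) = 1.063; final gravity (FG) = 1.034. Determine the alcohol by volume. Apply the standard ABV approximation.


ABV = (OG − FG) · 131.25
ABV = (1.063 − 1.034) · 131.25

3.8062 % ABV


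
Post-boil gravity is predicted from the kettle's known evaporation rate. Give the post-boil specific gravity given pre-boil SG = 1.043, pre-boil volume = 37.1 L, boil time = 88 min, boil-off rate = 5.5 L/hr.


V_post = V_pre − rate·(t/60);  SG_post = 1 + (SG_pre−1)·V_pre/V_post
V_post = 37.1 − 5.5·(88/60) = 29.0333
SG_post = 1 + (1.043 − 1)·37.1/29.0333

1.0549


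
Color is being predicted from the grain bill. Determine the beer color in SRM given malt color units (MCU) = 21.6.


SRM = 1.4922 · MCU^0.6859
SRM = 1.4922 · 21.6^0.6859

12.2780 SRM


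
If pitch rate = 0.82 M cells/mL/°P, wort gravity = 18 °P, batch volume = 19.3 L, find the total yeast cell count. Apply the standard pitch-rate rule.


cells (billions) = rate · V_L · °P
cells = 0.82 · 19.3 · 18

284.8680 billion cells


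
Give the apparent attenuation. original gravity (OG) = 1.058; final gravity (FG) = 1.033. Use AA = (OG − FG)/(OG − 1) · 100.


AA = (1.058 − 1.033)/(1.058 − 1) · 100

43.1034 %


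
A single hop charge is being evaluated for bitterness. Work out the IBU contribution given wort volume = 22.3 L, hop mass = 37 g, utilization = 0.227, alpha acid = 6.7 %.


IBU = (α/100)·mass·U·1000 / V
IBU = (6.7/100)·37·0.227·1000 / 22.3

25.2347 IBU


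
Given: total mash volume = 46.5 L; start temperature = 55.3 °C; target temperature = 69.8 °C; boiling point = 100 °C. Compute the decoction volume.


V_dec = V_total·(T_target − T_start)/(T_boil − T_start)
V_dec = 46.5·(69.8 − 55.3)/(100 − 55.3)

15.0839 L


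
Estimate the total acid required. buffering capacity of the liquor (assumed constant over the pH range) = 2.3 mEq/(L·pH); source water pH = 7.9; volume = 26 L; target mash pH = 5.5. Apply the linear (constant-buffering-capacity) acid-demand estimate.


acid = buffering capacity · (pH_source − pH_target) · V
acid = 2.3 · (7.9 − 5.5) · 26

143.5200 mEq


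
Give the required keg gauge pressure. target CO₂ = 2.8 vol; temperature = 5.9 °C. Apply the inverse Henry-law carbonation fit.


psi = vols/(0.01821 + 0.09011·e^(−0.04·T)) − 14.695
psi = 2.8/(0.01821 + 0.09011·e^(−0.04·5.9)) − 14.695

16.6329 psi


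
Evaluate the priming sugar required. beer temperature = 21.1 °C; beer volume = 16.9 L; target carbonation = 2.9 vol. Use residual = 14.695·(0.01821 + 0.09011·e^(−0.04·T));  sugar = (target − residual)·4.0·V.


residual = 14.695·(0.01821 + 0.09011·e^(−0.04·21.1)) = 0.8370
sugar = (2.9 − 0.8370)·4.0·16.9

139.4608 g


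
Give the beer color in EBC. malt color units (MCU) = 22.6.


SRM = 1.4922·MCU^0.6859;  EBC = SRM·1.97
SRM = 1.4922·22.6^0.6859 = 12.6651
EBC = 12.6651·1.97

24.9503 EBC


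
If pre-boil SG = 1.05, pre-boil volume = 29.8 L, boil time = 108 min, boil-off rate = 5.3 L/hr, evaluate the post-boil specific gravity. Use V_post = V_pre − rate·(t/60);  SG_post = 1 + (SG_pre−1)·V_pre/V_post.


V_post = 29.8 − 5.3·(108/60) = 20.2600
SG_post = 1 + (1.05 − 1)·29.8/20.2600

1.0735


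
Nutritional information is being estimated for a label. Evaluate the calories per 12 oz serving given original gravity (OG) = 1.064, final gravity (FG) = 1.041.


ABW = (OG−FG)·131.25·0.79/FG;  °P = 259 − 259/SG (for OG→OE and FG→AE);  RE = 0.1808·OE + 0.8192·AE;  Cal = (6.9·ABW + 4·(RE−0.1))·FG·3.55
ABW = (1.064 − 1.041)·131.25·0.79/1.041 = 2.2909
OE = 259 − 259/1.064 = 15.5789 °P
AE = 259 − 259/1.041 = 10.2008 °P
RE = 0.1808·15.5789 + 0.8192·10.2008 = 11.1731 °P
Cal = (6.9·2.2909 + 4·(11.1731−0.1))·1.041·3.55

222.1014 kcal


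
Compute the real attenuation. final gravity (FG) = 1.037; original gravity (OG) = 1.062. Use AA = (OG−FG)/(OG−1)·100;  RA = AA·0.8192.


AA = (1.062 − 1.037)/(1.062 − 1)·100 = 40.3226
RA = 40.3226·0.8192

33.0323 %


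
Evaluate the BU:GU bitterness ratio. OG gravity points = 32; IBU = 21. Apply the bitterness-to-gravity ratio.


BU:GU = IBU / OG_points
BU:GU = 21 / 32

0.6562


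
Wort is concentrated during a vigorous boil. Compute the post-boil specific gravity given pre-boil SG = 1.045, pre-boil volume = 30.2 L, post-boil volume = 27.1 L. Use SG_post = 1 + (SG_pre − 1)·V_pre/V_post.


pts_pre = (1.045 − 1)·1000 = 45.0000
pts_post = 45.0000·30.2/27.1 = 50.1476
SG_post = 1 + 50.1476/1000

1.0501


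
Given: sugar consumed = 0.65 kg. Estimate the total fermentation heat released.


Q = m_sugar · 590 kJ/kg
Q = 0.65 · 590

383.5000 kJ


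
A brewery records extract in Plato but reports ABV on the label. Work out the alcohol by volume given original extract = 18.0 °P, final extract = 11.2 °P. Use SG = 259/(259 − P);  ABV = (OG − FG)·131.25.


OG = 259/(259 − 18.0) = 1.0747
FG = 259/(259 − 11.2) = 1.0452
ABV = (1.0747 − 1.0452)·131.25

3.8707 % ABV


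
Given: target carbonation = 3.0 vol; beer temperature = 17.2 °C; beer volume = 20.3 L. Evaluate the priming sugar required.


residual = 14.695·(0.01821 + 0.09011·e^(−0.04·T));  sugar = (target − residual)·4.0·V
residual = 14.695·(0.01821 + 0.09011·e^(−0.04·17.2)) = 0.9331
sugar = (3.0 − 0.9331)·4.0·20.3

167.8326 g


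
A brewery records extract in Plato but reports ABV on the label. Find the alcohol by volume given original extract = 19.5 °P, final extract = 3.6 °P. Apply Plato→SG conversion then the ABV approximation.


SG = 259/(259 − P);  ABV = (OG − FG)·131.25
OG = 259/(259 − 19.5) = 1.0814
FG = 259/(259 − 3.6) = 1.0141
ABV = (1.0814 − 1.0141)·131.25

8.8363 % ABV


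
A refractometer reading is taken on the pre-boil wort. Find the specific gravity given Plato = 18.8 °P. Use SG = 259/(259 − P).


SG = 259/(259 − 18.8)

1.0783


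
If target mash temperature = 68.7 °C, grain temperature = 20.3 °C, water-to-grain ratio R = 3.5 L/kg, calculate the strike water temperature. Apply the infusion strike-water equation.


T_strike = (0.41/R)·(T_mash − T_grain) + T_mash
T_strike = (0.41/3.5)·(68.7 − 20.3) + 68.7

74.3697 °C


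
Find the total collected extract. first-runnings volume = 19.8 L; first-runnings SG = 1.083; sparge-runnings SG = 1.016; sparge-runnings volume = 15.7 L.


total = Σ (SG_i − 1)·1000·V_i
first = (1.083 − 1)·1000·19.8 = 1643.4000
sparge = (1.016 − 1)·1000·15.7 = 251.2000
total = 1643.4000 + 251.2000

1894.6000 gravity·L


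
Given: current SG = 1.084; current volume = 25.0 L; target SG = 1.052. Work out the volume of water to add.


V_water = V·((SG_curr − 1)/(SG_target − 1) − 1)
V_water = 25.0·((1.084 − 1)/(1.052 − 1) − 1)

15.3846 L


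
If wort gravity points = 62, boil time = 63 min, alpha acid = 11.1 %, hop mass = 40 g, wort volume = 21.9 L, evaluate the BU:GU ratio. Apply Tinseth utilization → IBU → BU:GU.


U = 1.65·0.000125^(GP/1000)·(1−e^(−0.04t))/4.15;  IBU = (α/100)·m·U·1000/V;  BU:GU = IBU/GP
U = 1.65·0.000125^(62/1000)·(1−e^(−0.04·63))/4.15 = 0.2094
IBU = (11.1/100)·40·0.2094·1000/21.9 = 42.4575
BU:GU = 42.4575/62

0.6848


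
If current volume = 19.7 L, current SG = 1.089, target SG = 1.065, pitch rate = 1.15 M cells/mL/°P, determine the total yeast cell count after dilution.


V_w = V·((SG_c−1)/(SG_t−1)−1);  °P = 259 − 259/SG_t;  cells = rate·(V+V_w)·°P
V_w = 19.7·((1.089−1)/(1.065−1)−1) = 7.2738
V_final = 19.7 + 7.2738 = 26.9738
°P = 259 − 259/1.065 = 15.8075
cells = 1.15·26.9738·15.8075

490.3478 billion cells


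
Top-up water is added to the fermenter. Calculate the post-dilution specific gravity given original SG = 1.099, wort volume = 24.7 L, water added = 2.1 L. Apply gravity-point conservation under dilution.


SG_new = 1 + (SG_old − 1)·V_old/(V_old + V_water)
pts = (1.099 − 1)·1000·24.7/(24.7 + 2.1) = 91.2425
SG_new = 1 + 91.2425/1000

1.0912


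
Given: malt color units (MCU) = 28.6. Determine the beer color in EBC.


SRM = 1.4922·MCU^0.6859;  EBC = SRM·1.97
SRM = 1.4922·28.6^0.6859 = 14.8850
EBC = 14.8850·1.97

29.3234 EBC


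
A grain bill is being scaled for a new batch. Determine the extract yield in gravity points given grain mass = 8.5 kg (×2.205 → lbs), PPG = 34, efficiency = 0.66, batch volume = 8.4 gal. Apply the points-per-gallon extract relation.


points = lbs × PPG × eff / vol
lbs = 8.5 × 2.205 = 18.7425
points = 18.7425 × 34 × 0.66 / 8.4

50.0692 points


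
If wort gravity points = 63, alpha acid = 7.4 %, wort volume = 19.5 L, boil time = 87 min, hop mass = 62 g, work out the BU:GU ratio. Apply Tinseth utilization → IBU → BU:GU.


U = 1.65·0.000125^(GP/1000)·(1−e^(−0.04t))/4.15;  IBU = (α/100)·m·U·1000/V;  BU:GU = IBU/GP
U = 1.65·0.000125^(63/1000)·(1−e^(−0.04·87))/4.15 = 0.2188
IBU = (7.4/100)·62·0.2188·1000/19.5 = 51.4683
BU:GU = 51.4683/63

0.8170


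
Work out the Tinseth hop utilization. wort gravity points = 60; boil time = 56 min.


U = 1.65·0.000125^(GP/1000) · (1 − e^(−0.04·t))/4.15
bigness = 1.65·0.000125^(60/1000) = 0.9623
boil_factor = (1 − e^(−0.04·56))/4.15 = 0.2153
U = 0.9623 · 0.2153

0.2072


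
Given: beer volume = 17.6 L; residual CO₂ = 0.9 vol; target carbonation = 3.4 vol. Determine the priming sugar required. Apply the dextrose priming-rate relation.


sugar = (target − residual)·4.0·V
sugar = (3.4 − 0.9)·4.0·17.6

176.0000 g


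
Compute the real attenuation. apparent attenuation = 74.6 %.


RA = AA · 0.8192
RA = 74.6 · 0.8192

61.1123 %


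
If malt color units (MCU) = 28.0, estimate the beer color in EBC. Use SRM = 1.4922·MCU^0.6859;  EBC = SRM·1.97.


SRM = 1.4922·28.0^0.6859 = 14.6701
EBC = 14.6701·1.97

28.9001 EBC


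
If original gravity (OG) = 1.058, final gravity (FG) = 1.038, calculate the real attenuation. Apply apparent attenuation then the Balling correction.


AA = (OG−FG)/(OG−1)·100;  RA = AA·0.8192
AA = (1.058 − 1.038)/(1.058 − 1)·100 = 34.4828
RA = 34.4828·0.8192

28.2483 %


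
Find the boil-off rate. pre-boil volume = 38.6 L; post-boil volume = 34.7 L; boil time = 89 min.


rate = (V_pre − V_post) / (t_min/60)
rate = (38.6 − 34.7) / (89/60)

2.6292 L/hr


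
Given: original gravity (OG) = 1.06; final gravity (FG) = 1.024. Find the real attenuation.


AA = (OG−FG)/(OG−1)·100;  RA = AA·0.8192
AA = (1.06 − 1.024)/(1.06 − 1)·100 = 60.0000
RA = 60.0000·0.8192

49.1520 %


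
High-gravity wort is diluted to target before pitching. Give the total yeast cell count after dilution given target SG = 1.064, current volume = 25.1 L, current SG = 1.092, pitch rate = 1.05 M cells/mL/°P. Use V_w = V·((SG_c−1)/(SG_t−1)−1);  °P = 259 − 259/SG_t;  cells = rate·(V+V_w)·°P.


V_w = 25.1·((1.092−1)/(1.064−1)−1) = 10.9813
V_final = 25.1 + 10.9813 = 36.0813
°P = 259 − 259/1.064 = 15.5789
cells = 1.05·36.0813·15.5789

590.2133 billion cells


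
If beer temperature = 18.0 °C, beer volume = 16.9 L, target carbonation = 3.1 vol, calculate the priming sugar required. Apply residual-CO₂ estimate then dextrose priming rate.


residual = 14.695·(0.01821 + 0.09011·e^(−0.04·T));  sugar = (target − residual)·4.0·V
residual = 14.695·(0.01821 + 0.09011·e^(−0.04·18.0)) = 0.9121
sugar = (3.1 − 0.9121)·4.0·16.9

147.8995 g


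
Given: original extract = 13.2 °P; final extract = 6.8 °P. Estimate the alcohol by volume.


SG = 259/(259 − P);  ABV = (OG − FG)·131.25
OG = 259/(259 − 13.2) = 1.0537
FG = 259/(259 − 6.8) = 1.0270
ABV = (1.0537 − 1.0270)·131.25

3.5096 % ABV


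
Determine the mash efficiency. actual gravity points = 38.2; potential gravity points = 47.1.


efficiency = actual / potential × 100
efficiency = 38.2 / 47.1 × 100

81.1040 %


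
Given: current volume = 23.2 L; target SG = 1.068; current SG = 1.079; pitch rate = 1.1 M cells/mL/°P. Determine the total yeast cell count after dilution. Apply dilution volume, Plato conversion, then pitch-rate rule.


V_w = V·((SG_c−1)/(SG_t−1)−1);  °P = 259 − 259/SG_t;  cells = rate·(V+V_w)·°P
V_w = 23.2·((1.079−1)/(1.068−1)−1) = 3.7529
V_final = 23.2 + 3.7529 = 26.9529
°P = 259 − 259/1.068 = 16.4906
cells = 1.1·26.9529·16.4906

488.9183 billion cells


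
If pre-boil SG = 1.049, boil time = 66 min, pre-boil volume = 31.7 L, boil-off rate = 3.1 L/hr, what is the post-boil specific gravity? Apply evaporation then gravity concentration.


V_post = V_pre − rate·(t/60);  SG_post = 1 + (SG_pre−1)·V_pre/V_post
V_post = 31.7 − 3.1·(66/60) = 28.2900
SG_post = 1 + (1.049 − 1)·31.7/28.2900

1.0549


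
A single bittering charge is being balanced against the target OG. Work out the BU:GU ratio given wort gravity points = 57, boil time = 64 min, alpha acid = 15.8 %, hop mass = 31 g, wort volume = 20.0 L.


U = 1.65·0.000125^(GP/1000)·(1−e^(−0.04t))/4.15;  IBU = (α/100)·m·U·1000/V;  BU:GU = IBU/GP
U = 1.65·0.000125^(57/1000)·(1−e^(−0.04·64))/4.15 = 0.2198
IBU = (15.8/100)·31·0.2198·1000/20.0 = 53.8278
BU:GU = 53.8278/57

0.9443


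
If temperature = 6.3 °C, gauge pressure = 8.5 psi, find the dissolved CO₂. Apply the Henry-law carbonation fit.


vols = (P + 14.695)·(0.01821 + 0.09011·e^(−0.04·T))
vols = (8.5 + 14.695)·(0.01821 + 0.09011·e^(−0.04·6.3))

2.0469 volumes


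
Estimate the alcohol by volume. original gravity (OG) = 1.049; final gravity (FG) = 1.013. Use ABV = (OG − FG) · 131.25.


ABV = (1.049 − 1.013) · 131.25

4.7250 % ABV


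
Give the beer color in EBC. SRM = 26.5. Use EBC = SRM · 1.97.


EBC = 26.5 · 1.97

52.2050 EBC


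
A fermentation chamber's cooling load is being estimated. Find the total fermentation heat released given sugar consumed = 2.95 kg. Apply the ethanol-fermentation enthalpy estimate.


Q = m_sugar · 590 kJ/kg
Q = 2.95 · 590

1740.5000 kJ


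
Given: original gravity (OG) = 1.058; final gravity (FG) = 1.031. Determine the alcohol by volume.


ABV = (OG − FG) · 131.25
ABV = (1.058 − 1.031) · 131.25

3.5438 % ABV


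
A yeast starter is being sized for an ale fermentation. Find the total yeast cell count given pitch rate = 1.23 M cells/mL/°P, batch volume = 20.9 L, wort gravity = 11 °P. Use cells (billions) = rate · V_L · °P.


cells = 1.23 · 20.9 · 11

282.7770 billion cells


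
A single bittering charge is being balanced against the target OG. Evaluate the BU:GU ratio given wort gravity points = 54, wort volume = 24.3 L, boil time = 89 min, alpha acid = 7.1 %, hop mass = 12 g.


U = 1.65·0.000125^(GP/1000)·(1−e^(−0.04t))/4.15;  IBU = (α/100)·m·U·1000/V;  BU:GU = IBU/GP
U = 1.65·0.000125^(54/1000)·(1−e^(−0.04·89))/4.15 = 0.2378
IBU = (7.1/100)·12·0.2378·1000/24.3 = 8.3363
BU:GU = 8.3363/54

0.1544


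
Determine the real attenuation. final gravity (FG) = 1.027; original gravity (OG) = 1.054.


AA = (OG−FG)/(OG−1)·100;  RA = AA·0.8192
AA = (1.054 − 1.027)/(1.054 − 1)·100 = 50.0000
RA = 50.0000·0.8192

40.9600 %


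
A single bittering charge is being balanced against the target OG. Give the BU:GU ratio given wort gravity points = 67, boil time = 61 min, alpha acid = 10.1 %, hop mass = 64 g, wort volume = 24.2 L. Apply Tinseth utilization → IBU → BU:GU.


U = 1.65·0.000125^(GP/1000)·(1−e^(−0.04t))/4.15;  IBU = (α/100)·m·U·1000/V;  BU:GU = IBU/GP
U = 1.65·0.000125^(67/1000)·(1−e^(−0.04·61))/4.15 = 0.1988
IBU = (10.1/100)·64·0.1988·1000/24.2 = 53.0896
BU:GU = 53.0896/67

0.7924


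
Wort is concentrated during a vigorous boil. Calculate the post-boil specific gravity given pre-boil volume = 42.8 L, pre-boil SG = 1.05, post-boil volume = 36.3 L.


SG_post = 1 + (SG_pre − 1)·V_pre/V_post
pts_pre = (1.05 − 1)·1000 = 50.0000
pts_post = 50.0000·42.8/36.3 = 58.9532
SG_post = 1 + 58.9532/1000

1.0590


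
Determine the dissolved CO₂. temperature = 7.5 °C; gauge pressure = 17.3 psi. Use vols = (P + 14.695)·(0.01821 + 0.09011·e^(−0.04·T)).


vols = (17.3 + 14.695)·(0.01821 + 0.09011·e^(−0.04·7.5))

2.7185 volumes


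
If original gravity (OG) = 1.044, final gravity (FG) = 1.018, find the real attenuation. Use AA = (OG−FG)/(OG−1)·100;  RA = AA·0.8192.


AA = (1.044 − 1.018)/(1.044 − 1)·100 = 59.0909
RA = 59.0909·0.8192

48.4073 %


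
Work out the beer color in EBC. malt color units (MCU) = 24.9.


SRM = 1.4922·MCU^0.6859;  EBC = SRM·1.97
SRM = 1.4922·24.9^0.6859 = 13.5357
EBC = 13.5357·1.97

26.6653 EBC


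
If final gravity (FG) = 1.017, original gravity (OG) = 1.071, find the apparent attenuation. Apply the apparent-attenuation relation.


AA = (OG − FG)/(OG − 1) · 100
AA = (1.071 − 1.017)/(1.071 − 1) · 100

76.0563 %


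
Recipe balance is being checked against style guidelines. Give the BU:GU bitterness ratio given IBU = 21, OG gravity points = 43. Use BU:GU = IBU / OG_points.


BU:GU = 21 / 43

0.4884


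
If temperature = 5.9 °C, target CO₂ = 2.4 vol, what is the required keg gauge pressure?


psi = vols/(0.01821 + 0.09011·e^(−0.04·T)) − 14.695
psi = 2.4/(0.01821 + 0.09011·e^(−0.04·5.9)) − 14.695

12.1575 psi


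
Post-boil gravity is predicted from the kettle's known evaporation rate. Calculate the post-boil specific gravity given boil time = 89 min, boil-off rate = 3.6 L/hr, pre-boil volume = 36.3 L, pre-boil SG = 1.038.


V_post = V_pre − rate·(t/60);  SG_post = 1 + (SG_pre−1)·V_pre/V_post
V_post = 36.3 − 3.6·(89/60) = 30.9600
SG_post = 1 + (1.038 − 1)·36.3/30.9600

1.0446


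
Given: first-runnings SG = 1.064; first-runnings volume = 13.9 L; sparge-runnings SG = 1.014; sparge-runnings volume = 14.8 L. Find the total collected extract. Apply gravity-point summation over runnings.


total = Σ (SG_i − 1)·1000·V_i
first = (1.064 − 1)·1000·13.9 = 889.6000
sparge = (1.014 − 1)·1000·14.8 = 207.2000
total = 889.6000 + 207.2000

1096.8000 gravity·L


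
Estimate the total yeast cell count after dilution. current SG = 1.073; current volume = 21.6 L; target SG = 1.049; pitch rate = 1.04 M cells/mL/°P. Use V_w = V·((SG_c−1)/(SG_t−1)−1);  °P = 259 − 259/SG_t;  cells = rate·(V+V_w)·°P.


V_w = 21.6·((1.073−1)/(1.049−1)−1) = 10.5796
V_final = 21.6 + 10.5796 = 32.1796
°P = 259 − 259/1.049 = 12.0982
cells = 1.04·32.1796·12.0982

404.8874 billion cells


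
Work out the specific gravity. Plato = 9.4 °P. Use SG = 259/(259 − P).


SG = 259/(259 − 9.4)

1.0377


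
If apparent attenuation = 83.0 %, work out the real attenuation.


RA = AA · 0.8192
RA = 83.0 · 0.8192

67.9936 %


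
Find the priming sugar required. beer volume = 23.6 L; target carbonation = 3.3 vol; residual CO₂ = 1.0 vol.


sugar = (target − residual)·4.0·V
sugar = (3.3 − 1.0)·4.0·23.6

217.1200 g


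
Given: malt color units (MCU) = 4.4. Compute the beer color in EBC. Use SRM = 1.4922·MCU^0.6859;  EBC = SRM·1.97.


SRM = 1.4922·4.4^0.6859 = 4.1226
EBC = 4.1226·1.97

8.1215 EBC


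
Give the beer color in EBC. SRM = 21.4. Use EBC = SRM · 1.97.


EBC = 21.4 · 1.97

42.1580 EBC


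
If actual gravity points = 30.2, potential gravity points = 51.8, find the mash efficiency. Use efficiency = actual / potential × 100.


efficiency = 30.2 / 51.8 × 100

58.3012 %


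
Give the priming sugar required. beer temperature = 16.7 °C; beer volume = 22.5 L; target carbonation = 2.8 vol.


residual = 14.695·(0.01821 + 0.09011·e^(−0.04·T));  sugar = (target − residual)·4.0·V
residual = 14.695·(0.01821 + 0.09011·e^(−0.04·16.7)) = 0.9465
sugar = (2.8 − 0.9465)·4.0·22.5

166.8114 g


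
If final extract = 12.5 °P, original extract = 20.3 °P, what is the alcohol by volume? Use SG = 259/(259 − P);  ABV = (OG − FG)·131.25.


OG = 259/(259 − 20.3) = 1.0850
FG = 259/(259 − 12.5) = 1.0507
ABV = (1.0850 − 1.0507)·131.25

4.5063 % ABV


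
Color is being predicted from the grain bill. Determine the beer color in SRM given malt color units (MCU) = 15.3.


SRM = 1.4922 · MCU^0.6859
SRM = 1.4922 · 15.3^0.6859

9.6919 SRM


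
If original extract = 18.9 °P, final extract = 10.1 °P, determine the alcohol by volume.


SG = 259/(259 − P);  ABV = (OG − FG)·131.25
OG = 259/(259 − 18.9) = 1.0787
FG = 259/(259 − 10.1) = 1.0406
ABV = (1.0787 − 1.0406)·131.25

5.0057 % ABV


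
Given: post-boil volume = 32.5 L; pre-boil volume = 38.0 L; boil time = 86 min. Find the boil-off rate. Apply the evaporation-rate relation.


rate = (V_pre − V_post) / (t_min/60)
rate = (38.0 − 32.5) / (86/60)

3.8372 L/hr
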